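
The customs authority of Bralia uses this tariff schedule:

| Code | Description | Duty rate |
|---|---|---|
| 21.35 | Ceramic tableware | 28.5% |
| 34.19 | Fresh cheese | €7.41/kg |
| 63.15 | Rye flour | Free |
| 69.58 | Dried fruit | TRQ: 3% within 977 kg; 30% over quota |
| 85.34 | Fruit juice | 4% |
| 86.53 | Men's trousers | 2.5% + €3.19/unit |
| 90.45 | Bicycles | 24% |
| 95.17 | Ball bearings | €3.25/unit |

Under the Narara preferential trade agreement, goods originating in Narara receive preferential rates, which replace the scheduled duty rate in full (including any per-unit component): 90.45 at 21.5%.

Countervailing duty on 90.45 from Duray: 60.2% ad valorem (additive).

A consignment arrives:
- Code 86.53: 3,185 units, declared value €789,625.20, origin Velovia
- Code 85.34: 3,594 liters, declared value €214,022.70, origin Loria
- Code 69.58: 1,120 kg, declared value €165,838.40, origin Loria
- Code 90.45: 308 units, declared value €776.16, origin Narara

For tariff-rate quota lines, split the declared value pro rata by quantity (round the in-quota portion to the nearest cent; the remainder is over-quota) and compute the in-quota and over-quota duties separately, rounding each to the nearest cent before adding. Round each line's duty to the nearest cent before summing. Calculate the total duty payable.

€49,320.69

Line 1 (86.53, Velovia, 3,185 units, €789,625.20):
Base rate for 86.53 is 2.5% + €3.19/unit.
Duty = €789,625.20 × 2.5% + 3,185 × €3.19 = €29,900.78.
Line 2 (85.34, Loria, 3,594 liters, €214,022.70):
Base rate for 85.34 is 4%.
Duty = €214,022.70 × 4% = €8,560.91.
Line 3 (69.58, Loria, 1,120 kg, €165,838.40):
Code 69.58 is under a tariff-rate quota (threshold 977 kg). In-quota: 977 kg at 3%; over-quota: 143 kg at 30%.
Pro-rata value split: in-quota = €165,838.40 × 977/1,120 = €144,664.39; over-quota = €165,838.40 − €144,664.39 = €21,174.01.
In-quota duty = €144,664.39 × 3% = €4,339.93. Over-quota duty = €21,174.01 × 30% = €6,352.20.
Line duty = €4,339.93 + €6,352.20 = €10,692.13.
Line 4 (90.45, Narara, 308 units, €776.16):
Base rate for 90.45 is 24%.
Origin Narara qualifies under the Bralia–Narara agreement and 90.45 is covered: preferential rate 21.5% applies instead.
The additional-duty order on 90.45 targets Duray, not Narara; it does not apply.
Duty = €776.16 × 21.5% = €166.87.
Total = €29,900.78 + €8,560.91 + €10,692.13 + €166.87 = €49,320.69.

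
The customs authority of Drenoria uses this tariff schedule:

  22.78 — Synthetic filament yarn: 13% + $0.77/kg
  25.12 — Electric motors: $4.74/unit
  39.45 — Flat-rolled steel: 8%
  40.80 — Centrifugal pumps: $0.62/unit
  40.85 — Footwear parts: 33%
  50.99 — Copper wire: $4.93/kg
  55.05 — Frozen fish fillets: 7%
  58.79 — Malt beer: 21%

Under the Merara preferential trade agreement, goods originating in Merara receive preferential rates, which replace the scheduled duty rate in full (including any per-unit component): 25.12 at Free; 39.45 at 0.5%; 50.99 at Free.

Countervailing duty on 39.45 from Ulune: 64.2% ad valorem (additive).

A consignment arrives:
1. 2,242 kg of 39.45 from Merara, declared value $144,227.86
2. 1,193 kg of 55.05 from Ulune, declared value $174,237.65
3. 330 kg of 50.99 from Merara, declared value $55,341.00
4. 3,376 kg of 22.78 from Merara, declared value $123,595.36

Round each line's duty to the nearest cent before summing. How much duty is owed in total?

Line 1 (39.45, Merara, 2,242 kg, $144,227.86):
Base rate for 39.45 is 8%.
Origin Merara qualifies under the Drenoria–Merara agreement and 39.45 is covered: preferential rate 0.5% applies instead.
The additional-duty order on 39.45 targets Ulune, not Merara; it does not apply.
Duty = $144,227.86 × 0.5% = $721.14.
Line 2 (55.05, Ulune, 1,193 kg, $174,237.65):
Base rate for 55.05 is 7%.
Duty = $174,237.65 × 7% = $12,196.64.
Line 3 (50.99, Merara, 330 kg, $55,341.00):
Base rate for 50.99 is $4.93/kg.
Origin Merara qualifies under the Drenoria–Merara agreement and 50.99 is covered: preferential rate Free applies instead.
Duty = $55,341.00 × 0% = $0.00.
Line 4 (22.78, Merara, 3,376 kg, $123,595.36):
Base rate for 22.78 is 13% + $0.77/kg.
Origin Merara is the FTA partner but 22.78 is not on the preference list; base rate stands.
Duty = $123,595.36 × 13% + 3,376 × $0.77 = $18,666.92.
Total = $721.14 + $12,196.64 + $0.00 + $18,666.92 = $31,584.70.

$31,584.70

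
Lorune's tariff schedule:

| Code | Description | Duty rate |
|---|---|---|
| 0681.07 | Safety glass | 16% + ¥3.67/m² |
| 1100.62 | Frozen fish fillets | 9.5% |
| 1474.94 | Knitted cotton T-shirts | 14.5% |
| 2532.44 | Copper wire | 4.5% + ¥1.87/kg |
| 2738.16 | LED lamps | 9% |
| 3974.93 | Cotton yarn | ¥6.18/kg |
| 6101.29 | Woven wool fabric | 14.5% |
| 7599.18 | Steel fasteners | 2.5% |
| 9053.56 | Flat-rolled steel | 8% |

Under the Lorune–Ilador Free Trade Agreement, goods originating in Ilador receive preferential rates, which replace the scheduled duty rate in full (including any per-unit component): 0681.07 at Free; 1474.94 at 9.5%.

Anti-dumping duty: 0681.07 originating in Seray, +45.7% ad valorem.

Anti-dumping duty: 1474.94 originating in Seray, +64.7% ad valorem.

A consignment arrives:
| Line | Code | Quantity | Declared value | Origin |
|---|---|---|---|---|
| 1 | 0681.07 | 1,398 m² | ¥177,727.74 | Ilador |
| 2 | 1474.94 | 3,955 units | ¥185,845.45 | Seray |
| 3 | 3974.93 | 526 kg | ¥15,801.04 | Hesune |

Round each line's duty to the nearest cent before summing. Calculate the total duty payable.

Line 1 (0681.07, Ilador, 1,398 m², ¥177,727.74):
Base rate for 0681.07 is 16% + ¥3.67/m².
Origin Ilador qualifies under the Lorune–Ilador agreement and 0681.07 is covered: preferential rate Free applies instead.
The additional-duty order on 0681.07 targets Seray, not Ilador; it does not apply.
Duty = ¥177,727.74 × 0% = ¥0.00.
Line 2 (1474.94, Seray, 3,955 units, ¥185,845.45):
Base rate for 1474.94 is 14.5%.
1474.94 has an FTA preferential rate, but origin Seray is not Ilador; base rate stands.
Additional duty on 1474.94 from Seray: +64.7%. Applied ad valorem rate: 14.5% + 64.7% = 79.2%.
Duty = ¥185,845.45 × 79.2% = ¥147,189.60.
Line 3 (3974.93, Hesune, 526 kg, ¥15,801.04):
Base rate for 3974.93 is ¥6.18/kg.
Duty = 526 × ¥6.18 = ¥3,250.68.
Total = ¥0.00 + ¥147,189.60 + ¥3,250.68 = ¥150,440.28.

¥150,440.28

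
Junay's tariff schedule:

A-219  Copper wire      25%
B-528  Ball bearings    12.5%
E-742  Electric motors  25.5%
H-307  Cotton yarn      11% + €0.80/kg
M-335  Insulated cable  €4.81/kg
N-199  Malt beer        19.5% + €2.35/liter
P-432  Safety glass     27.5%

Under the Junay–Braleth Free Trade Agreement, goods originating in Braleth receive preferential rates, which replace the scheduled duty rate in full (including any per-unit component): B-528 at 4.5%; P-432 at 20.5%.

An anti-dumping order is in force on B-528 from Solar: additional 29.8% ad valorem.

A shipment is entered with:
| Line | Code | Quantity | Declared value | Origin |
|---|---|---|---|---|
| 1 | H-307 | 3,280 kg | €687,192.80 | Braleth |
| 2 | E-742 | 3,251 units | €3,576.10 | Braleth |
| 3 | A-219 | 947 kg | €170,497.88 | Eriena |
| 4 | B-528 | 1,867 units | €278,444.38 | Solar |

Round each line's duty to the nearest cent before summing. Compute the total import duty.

Line 1 (H-307, Braleth, 3,280 kg, €687,192.80):
Base rate for H-307 is 11% + €0.80/kg.
Origin Braleth is the FTA partner but H-307 is not on the preference list; base rate stands.
Duty = €687,192.80 × 11% + 3,280 × €0.80 = €78,215.21.
Line 2 (E-742, Braleth, 3,251 units, €3,576.10):
Base rate for E-742 is 25.5%.
Origin Braleth is the FTA partner but E-742 is not on the preference list; base rate stands.
Duty = €3,576.10 × 25.5% = €911.91.
Line 3 (A-219, Eriena, 947 kg, €170,497.88):
Base rate for A-219 is 25%.
Duty = €170,497.88 × 25% = €42,624.47.
Line 4 (B-528, Solar, 1,867 units, €278,444.38):
Base rate for B-528 is 12.5%.
B-528 has an FTA preferential rate, but origin Solar is not Braleth; base rate stands.
Additional duty on B-528 from Solar: +29.8%. Applied ad valorem rate: 12.5% + 29.8% = 42.3%.
Duty = €278,444.38 × 42.3% = €117,781.97.
Total = €78,215.21 + €911.91 + €42,624.47 + €117,781.97 = €239,533.56.

€239,533.56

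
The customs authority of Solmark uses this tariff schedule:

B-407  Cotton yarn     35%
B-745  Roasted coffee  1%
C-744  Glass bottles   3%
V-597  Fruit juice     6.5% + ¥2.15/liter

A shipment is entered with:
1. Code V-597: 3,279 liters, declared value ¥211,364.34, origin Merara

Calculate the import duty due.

Line 1 (V-597, Merara, 3,279 liters, ¥211,364.34):
Base rate for V-597 is 6.5% + ¥2.15/liter.
Duty = ¥211,364.34 × 6.5% + 3,279 × ¥2.15 = ¥20,788.53.

¥20,788.53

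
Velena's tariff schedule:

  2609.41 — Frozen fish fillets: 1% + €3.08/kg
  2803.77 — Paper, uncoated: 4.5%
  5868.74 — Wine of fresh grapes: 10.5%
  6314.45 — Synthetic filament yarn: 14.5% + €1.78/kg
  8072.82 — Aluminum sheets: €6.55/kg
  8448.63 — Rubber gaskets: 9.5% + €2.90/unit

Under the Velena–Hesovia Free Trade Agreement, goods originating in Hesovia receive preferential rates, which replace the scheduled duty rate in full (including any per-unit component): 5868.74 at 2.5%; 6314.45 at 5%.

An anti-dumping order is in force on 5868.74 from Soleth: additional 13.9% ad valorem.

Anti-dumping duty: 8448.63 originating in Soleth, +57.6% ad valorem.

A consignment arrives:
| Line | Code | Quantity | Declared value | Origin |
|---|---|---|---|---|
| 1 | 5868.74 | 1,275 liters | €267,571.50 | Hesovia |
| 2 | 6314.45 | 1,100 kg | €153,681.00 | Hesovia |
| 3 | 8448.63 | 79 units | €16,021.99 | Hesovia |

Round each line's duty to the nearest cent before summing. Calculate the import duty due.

Line 1 (5868.74, Hesovia, 1,275 liters, €267,571.50):
Base rate for 5868.74 is 10.5%.
Origin Hesovia qualifies under the Velena–Hesovia agreement and 5868.74 is covered: preferential rate 2.5% applies instead.
The additional-duty order on 5868.74 targets Soleth, not Hesovia; it does not apply.
Duty = €267,571.50 × 2.5% = €6,689.29.
Line 2 (6314.45, Hesovia, 1,100 kg, €153,681.00):
Base rate for 6314.45 is 14.5% + €1.78/kg.
Origin Hesovia qualifies under the Velena–Hesovia agreement and 6314.45 is covered: preferential rate 5% applies instead.
Duty = €153,681.00 × 5% = €7,684.05.
Line 3 (8448.63, Hesovia, 79 units, €16,021.99):
Base rate for 8448.63 is 9.5% + €2.90/unit.
Origin Hesovia is the FTA partner but 8448.63 is not on the preference list; base rate stands.
The additional-duty order on 8448.63 targets Soleth, not Hesovia; it does not apply.
Duty = €16,021.99 × 9.5% + 79 × €2.90 = €1,751.19.
Total = €6,689.29 + €7,684.05 + €1,751.19 = €16,124.53.

€16,124.53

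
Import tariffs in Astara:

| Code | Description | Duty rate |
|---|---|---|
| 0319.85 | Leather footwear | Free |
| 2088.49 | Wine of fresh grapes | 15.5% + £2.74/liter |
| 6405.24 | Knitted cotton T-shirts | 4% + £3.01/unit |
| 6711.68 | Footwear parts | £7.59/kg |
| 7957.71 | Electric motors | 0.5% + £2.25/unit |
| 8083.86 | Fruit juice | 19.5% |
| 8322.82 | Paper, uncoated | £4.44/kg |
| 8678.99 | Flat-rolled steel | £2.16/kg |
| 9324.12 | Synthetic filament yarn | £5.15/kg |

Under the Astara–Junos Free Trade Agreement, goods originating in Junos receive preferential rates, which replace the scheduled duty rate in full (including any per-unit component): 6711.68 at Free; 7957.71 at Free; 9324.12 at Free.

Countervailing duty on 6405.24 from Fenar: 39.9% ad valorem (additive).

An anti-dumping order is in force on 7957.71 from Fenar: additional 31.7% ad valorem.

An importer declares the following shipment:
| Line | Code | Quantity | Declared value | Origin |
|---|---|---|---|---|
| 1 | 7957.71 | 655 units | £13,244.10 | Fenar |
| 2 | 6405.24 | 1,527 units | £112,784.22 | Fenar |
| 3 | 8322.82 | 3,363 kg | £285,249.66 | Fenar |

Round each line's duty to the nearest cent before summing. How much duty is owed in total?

Line 1 (7957.71, Fenar, 655 units, £13,244.10):
Base rate for 7957.71 is 0.5% + £2.25/unit.
7957.71 has an FTA preferential rate, but origin Fenar is not Junos; base rate stands.
Additional duty on 7957.71 from Fenar: +31.7%. Applied ad valorem rate: 0.5% + 31.7% = 32.2%.
Duty = £13,244.10 × 32.2% + 655 × £2.25 = £5,738.35.
Line 2 (6405.24, Fenar, 1,527 units, £112,784.22):
Base rate for 6405.24 is 4% + £3.01/unit.
Additional duty on 6405.24 from Fenar: +39.9%. Applied ad valorem rate: 4% + 39.9% = 43.9%.
Duty = £112,784.22 × 43.9% + 1,527 × £3.01 = £54,108.54.
Line 3 (8322.82, Fenar, 3,363 kg, £285,249.66):
Base rate for 8322.82 is £4.44/kg.
Duty = 3,363 × £4.44 = £14,931.72.
Total = £5,738.35 + £54,108.54 + £14,931.72 = £74,778.61.

£74,778.61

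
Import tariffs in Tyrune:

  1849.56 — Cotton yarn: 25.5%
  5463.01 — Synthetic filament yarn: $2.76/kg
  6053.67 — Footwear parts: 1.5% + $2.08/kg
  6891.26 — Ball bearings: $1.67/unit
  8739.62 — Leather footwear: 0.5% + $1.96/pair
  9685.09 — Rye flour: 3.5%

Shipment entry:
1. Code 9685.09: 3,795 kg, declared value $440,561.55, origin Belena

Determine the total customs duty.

Line 1 (9685.09, Belena, 3,795 kg, $440,561.55):
Base rate for 9685.09 is 3.5%.
Duty = $440,561.55 × 3.5% = $15,419.65.

$15,419.65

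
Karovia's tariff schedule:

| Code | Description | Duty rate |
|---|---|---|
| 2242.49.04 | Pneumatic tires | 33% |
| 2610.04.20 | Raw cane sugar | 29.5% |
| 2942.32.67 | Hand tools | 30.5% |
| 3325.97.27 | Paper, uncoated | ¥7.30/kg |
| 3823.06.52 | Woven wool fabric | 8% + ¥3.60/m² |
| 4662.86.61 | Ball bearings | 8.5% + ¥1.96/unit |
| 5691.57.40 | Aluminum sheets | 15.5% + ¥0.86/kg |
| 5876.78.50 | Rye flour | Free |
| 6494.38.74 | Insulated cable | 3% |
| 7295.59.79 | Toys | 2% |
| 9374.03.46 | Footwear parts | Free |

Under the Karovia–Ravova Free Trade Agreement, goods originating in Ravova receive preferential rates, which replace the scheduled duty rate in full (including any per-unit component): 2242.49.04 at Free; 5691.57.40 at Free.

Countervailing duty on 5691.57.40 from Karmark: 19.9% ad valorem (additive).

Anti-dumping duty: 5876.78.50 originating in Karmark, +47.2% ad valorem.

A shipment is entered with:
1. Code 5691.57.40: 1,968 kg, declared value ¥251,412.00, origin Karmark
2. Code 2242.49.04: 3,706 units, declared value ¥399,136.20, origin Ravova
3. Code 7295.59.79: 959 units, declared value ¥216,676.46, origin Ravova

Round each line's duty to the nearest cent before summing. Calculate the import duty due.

¥95,025.86

Line 1 (5691.57.40, Karmark, 1,968 kg, ¥251,412.00):
Base rate for 5691.57.40 is 15.5% + ¥0.86/kg.
5691.57.40 has an FTA preferential rate, but origin Karmark is not Ravova; base rate stands.
Additional duty on 5691.57.40 from Karmark: +19.9%. Applied ad valorem rate: 15.5% + 19.9% = 35.4%.
Duty = ¥251,412.00 × 35.4% + 1,968 × ¥0.86 = ¥90,692.33.
Line 2 (2242.49.04, Ravova, 3,706 units, ¥399,136.20):
Base rate for 2242.49.04 is 33%.
Origin Ravova qualifies under the Karovia–Ravova agreement and 2242.49.04 is covered: preferential rate Free applies instead.
Duty = ¥399,136.20 × 0% = ¥0.00.
Line 3 (7295.59.79, Ravova, 959 units, ¥216,676.46):
Base rate for 7295.59.79 is 2%.
Origin Ravova is the FTA partner but 7295.59.79 is not on the preference list; base rate stands.
Duty = ¥216,676.46 × 2% = ¥4,333.53.
Total = ¥90,692.33 + ¥0.00 + ¥4,333.53 = ¥95,025.86.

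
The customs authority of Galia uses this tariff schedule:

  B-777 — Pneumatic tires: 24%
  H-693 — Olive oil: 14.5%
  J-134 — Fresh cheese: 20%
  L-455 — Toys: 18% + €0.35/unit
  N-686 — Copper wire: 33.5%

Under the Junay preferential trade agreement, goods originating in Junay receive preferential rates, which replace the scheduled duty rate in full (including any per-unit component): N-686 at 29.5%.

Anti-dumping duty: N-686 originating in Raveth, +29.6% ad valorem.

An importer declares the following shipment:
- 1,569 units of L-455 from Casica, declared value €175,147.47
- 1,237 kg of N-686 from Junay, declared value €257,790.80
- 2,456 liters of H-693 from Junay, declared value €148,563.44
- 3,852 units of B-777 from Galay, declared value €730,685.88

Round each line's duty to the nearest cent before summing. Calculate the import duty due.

€305,030.29

Line 1 (L-455, Casica, 1,569 units, €175,147.47):
Base rate for L-455 is 18% + €0.35/unit.
Duty = €175,147.47 × 18% + 1,569 × €0.35 = €32,075.69.
Line 2 (N-686, Junay, 1,237 kg, €257,790.80):
Base rate for N-686 is 33.5%.
Origin Junay qualifies under the Galia–Junay agreement and N-686 is covered: preferential rate 29.5% applies instead.
The additional-duty order on N-686 targets Raveth, not Junay; it does not apply.
Duty = €257,790.80 × 29.5% = €76,048.29.
Line 3 (H-693, Junay, 2,456 liters, €148,563.44):
Base rate for H-693 is 14.5%.
Origin Junay is the FTA partner but H-693 is not on the preference list; base rate stands.
Duty = €148,563.44 × 14.5% = €21,541.70.
Line 4 (B-777, Galay, 3,852 units, €730,685.88):
Base rate for B-777 is 24%.
Duty = €730,685.88 × 24% = €175,364.61.
Total = €32,075.69 + €76,048.29 + €21,541.70 + €175,364.61 = €305,030.29.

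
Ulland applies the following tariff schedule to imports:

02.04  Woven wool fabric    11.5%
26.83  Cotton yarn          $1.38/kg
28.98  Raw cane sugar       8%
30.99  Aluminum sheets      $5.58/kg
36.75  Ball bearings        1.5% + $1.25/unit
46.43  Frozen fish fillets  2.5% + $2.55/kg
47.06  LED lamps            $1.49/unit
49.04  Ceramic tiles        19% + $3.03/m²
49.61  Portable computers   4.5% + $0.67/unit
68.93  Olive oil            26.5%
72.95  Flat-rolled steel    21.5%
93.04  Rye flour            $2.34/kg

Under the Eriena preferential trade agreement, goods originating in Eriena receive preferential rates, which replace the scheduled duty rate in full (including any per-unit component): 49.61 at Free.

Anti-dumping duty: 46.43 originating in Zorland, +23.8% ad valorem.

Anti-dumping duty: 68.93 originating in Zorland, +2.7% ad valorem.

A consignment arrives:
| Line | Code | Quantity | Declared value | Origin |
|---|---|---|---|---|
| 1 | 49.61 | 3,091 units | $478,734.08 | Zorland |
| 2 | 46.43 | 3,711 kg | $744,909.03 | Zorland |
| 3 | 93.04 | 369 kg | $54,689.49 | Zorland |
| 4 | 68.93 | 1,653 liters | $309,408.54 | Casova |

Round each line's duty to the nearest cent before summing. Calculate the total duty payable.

Line 1 (49.61, Zorland, 3,091 units, $478,734.08):
Base rate for 49.61 is 4.5% + $0.67/unit.
49.61 has an FTA preferential rate, but origin Zorland is not Eriena; base rate stands.
Duty = $478,734.08 × 4.5% + 3,091 × $0.67 = $23,614.00.
Line 2 (46.43, Zorland, 3,711 kg, $744,909.03):
Base rate for 46.43 is 2.5% + $2.55/kg.
Additional duty on 46.43 from Zorland: +23.8%. Applied ad valorem rate: 2.5% + 23.8% = 26.3%.
Duty = $744,909.03 × 26.3% + 3,711 × $2.55 = $205,374.12.
Line 3 (93.04, Zorland, 369 kg, $54,689.49):
Base rate for 93.04 is $2.34/kg.
Duty = 369 × $2.34 = $863.46.
Line 4 (68.93, Casova, 1,653 liters, $309,408.54):
Base rate for 68.93 is 26.5%.
The additional-duty order on 68.93 targets Zorland, not Casova; it does not apply.
Duty = $309,408.54 × 26.5% = $81,993.26.
Total = $23,614.00 + $205,374.12 + $863.46 + $81,993.26 = $311,844.84.

$311,844.84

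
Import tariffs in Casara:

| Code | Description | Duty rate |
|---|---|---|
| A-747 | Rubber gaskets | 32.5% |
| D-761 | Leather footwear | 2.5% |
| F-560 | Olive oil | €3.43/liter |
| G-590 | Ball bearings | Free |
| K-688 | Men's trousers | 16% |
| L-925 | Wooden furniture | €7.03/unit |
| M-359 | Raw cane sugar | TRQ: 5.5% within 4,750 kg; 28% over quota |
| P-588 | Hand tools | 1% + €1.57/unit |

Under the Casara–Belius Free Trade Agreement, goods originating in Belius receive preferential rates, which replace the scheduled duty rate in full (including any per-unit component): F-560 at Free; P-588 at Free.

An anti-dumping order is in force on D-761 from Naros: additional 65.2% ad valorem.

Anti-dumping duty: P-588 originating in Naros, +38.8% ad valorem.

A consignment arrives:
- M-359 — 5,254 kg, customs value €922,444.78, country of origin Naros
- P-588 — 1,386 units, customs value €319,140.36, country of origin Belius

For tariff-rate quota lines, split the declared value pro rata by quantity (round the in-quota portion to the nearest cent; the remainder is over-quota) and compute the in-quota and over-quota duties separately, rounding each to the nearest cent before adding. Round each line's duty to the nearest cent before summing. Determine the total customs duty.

€70,644.10

Line 1 (M-359, Naros, 5,254 kg, €922,444.78):
Code M-359 is under a tariff-rate quota (threshold 4,750 kg). In-quota: 4,750 kg at 5.5%; over-quota: 504 kg at 28%.
Pro-rata value split: in-quota = €922,444.78 × 4,750/5,254 = €833,957.50; over-quota = €922,444.78 − €833,957.50 = €88,487.28.
In-quota duty = €833,957.50 × 5.5% = €45,867.66. Over-quota duty = €88,487.28 × 28% = €24,776.44.
Line duty = €45,867.66 + €24,776.44 = €70,644.10.
Line 2 (P-588, Belius, 1,386 units, €319,140.36):
Base rate for P-588 is 1% + €1.57/unit.
Origin Belius qualifies under the Casara–Belius agreement and P-588 is covered: preferential rate Free applies instead.
The additional-duty order on P-588 targets Naros, not Belius; it does not apply.
Duty = €319,140.36 × 0% = €0.00.
Total = €70,644.10 + €0.00 = €70,644.10.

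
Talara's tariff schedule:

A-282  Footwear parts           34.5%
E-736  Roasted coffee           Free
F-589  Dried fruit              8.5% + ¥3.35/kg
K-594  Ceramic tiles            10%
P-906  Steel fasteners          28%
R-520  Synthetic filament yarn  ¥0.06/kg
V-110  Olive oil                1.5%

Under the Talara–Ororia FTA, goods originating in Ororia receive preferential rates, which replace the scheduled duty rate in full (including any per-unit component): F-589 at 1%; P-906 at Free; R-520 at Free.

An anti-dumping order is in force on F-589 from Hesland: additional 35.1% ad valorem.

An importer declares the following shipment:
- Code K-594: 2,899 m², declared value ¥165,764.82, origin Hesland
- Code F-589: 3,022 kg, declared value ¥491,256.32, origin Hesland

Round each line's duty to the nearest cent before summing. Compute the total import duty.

¥240,887.94

Line 1 (K-594, Hesland, 2,899 m², ¥165,764.82):
Base rate for K-594 is 10%.
Duty = ¥165,764.82 × 10% = ¥16,576.48.
Line 2 (F-589, Hesland, 3,022 kg, ¥491,256.32):
Base rate for F-589 is 8.5% + ¥3.35/kg.
F-589 has an FTA preferential rate, but origin Hesland is not Ororia; base rate stands.
Additional duty on F-589 from Hesland: +35.1%. Applied ad valorem rate: 8.5% + 35.1% = 43.6%.
Duty = ¥491,256.32 × 43.6% + 3,022 × ¥3.35 = ¥224,311.46.
Total = ¥16,576.48 + ¥224,311.46 = ¥240,887.94.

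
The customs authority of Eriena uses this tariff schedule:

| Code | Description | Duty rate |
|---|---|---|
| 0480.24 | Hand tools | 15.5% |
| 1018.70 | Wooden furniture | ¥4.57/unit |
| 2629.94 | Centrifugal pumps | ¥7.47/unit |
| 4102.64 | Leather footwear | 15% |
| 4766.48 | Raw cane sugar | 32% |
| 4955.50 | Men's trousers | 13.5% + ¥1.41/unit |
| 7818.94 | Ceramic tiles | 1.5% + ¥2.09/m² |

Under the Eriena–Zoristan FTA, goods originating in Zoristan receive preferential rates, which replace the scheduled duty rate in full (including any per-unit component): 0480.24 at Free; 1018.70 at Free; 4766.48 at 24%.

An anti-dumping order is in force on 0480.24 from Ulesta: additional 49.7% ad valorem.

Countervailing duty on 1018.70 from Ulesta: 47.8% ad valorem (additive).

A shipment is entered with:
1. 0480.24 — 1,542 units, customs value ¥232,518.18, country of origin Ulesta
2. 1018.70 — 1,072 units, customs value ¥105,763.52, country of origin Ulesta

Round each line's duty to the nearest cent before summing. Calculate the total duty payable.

¥207,055.85

Line 1 (0480.24, Ulesta, 1,542 units, ¥232,518.18):
Base rate for 0480.24 is 15.5%.
0480.24 has an FTA preferential rate, but origin Ulesta is not Zoristan; base rate stands.
Additional duty on 0480.24 from Ulesta: +49.7%. Applied ad valorem rate: 15.5% + 49.7% = 65.2%.
Duty = ¥232,518.18 × 65.2% = ¥151,601.85.
Line 2 (1018.70, Ulesta, 1,072 units, ¥105,763.52):
Base rate for 1018.70 is ¥4.57/unit.
1018.70 has an FTA preferential rate, but origin Ulesta is not Zoristan; base rate stands.
Additional duty on 1018.70 from Ulesta: +47.8% ad valorem. Applied ad valorem rate = 47.8%.
Duty = ¥105,763.52 × 47.8% + 1,072 × ¥4.57 = ¥55,454.00.
Total = ¥151,601.85 + ¥55,454.00 = ¥207,055.85.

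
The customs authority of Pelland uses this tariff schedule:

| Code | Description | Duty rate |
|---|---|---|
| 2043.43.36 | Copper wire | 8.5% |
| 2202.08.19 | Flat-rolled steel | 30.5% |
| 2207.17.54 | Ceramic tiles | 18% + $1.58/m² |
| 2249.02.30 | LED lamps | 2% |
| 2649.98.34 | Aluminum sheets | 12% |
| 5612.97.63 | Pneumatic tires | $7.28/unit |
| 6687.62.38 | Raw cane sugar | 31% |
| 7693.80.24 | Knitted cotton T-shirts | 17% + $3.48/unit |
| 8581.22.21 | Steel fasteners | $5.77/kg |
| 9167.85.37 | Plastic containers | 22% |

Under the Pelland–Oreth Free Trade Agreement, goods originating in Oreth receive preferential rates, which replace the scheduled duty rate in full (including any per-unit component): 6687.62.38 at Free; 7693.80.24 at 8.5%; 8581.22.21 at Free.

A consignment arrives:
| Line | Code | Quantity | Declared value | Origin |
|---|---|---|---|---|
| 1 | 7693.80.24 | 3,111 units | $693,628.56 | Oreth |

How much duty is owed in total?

$58,958.43

Line 1 (7693.80.24, Oreth, 3,111 units, $693,628.56):
Base rate for 7693.80.24 is 17% + $3.48/unit.
Origin Oreth qualifies under the Pelland–Oreth agreement and 7693.80.24 is covered: preferential rate 8.5% applies instead.
Duty = $693,628.56 × 8.5% = $58,958.43.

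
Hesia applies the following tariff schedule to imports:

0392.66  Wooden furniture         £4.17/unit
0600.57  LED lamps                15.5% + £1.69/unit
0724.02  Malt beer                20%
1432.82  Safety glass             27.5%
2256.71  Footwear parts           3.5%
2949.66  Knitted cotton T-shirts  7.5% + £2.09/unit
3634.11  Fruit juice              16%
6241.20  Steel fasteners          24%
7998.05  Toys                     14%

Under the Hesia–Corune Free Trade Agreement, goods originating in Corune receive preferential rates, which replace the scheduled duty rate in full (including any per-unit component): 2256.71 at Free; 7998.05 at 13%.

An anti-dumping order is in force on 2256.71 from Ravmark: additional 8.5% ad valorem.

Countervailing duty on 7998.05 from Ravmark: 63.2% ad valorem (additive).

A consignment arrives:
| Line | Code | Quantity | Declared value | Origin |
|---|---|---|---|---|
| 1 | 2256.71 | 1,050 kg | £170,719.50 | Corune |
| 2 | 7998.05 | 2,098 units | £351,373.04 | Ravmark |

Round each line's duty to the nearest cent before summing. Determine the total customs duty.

£271,259.99

Line 1 (2256.71, Corune, 1,050 kg, £170,719.50):
Base rate for 2256.71 is 3.5%.
Origin Corune qualifies under the Hesia–Corune agreement and 2256.71 is covered: preferential rate Free applies instead.
The additional-duty order on 2256.71 targets Ravmark, not Corune; it does not apply.
Duty = £170,719.50 × 0% = £0.00.
Line 2 (7998.05, Ravmark, 2,098 units, £351,373.04):
Base rate for 7998.05 is 14%.
7998.05 has an FTA preferential rate, but origin Ravmark is not Corune; base rate stands.
Additional duty on 7998.05 from Ravmark: +63.2%. Applied ad valorem rate: 14% + 63.2% = 77.2%.
Duty = £351,373.04 × 77.2% = £271,259.99.
Total = £0.00 + £271,259.99 = £271,259.99.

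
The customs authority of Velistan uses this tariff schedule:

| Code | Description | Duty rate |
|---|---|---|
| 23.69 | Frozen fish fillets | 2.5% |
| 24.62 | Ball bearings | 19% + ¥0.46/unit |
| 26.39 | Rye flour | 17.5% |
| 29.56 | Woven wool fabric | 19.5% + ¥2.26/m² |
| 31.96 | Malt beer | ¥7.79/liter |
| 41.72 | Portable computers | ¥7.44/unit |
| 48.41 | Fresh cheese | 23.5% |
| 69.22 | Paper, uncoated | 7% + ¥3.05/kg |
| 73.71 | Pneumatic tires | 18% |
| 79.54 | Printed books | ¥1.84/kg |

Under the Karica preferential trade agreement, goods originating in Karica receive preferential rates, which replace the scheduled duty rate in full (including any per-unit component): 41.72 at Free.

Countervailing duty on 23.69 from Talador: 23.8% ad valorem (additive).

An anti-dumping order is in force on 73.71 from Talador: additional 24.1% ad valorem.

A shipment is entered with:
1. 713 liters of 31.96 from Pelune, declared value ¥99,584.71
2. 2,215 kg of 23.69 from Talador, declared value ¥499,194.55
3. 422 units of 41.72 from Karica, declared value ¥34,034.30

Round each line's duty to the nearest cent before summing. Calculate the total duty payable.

Line 1 (31.96, Pelune, 713 liters, ¥99,584.71):
Base rate for 31.96 is ¥7.79/liter.
Duty = 713 × ¥7.79 = ¥5,554.27.
Line 2 (23.69, Talador, 2,215 kg, ¥499,194.55):
Base rate for 23.69 is 2.5%.
Additional duty on 23.69 from Talador: +23.8%. Applied ad valorem rate: 2.5% + 23.8% = 26.3%.
Duty = ¥499,194.55 × 26.3% = ¥131,288.17.
Line 3 (41.72, Karica, 422 units, ¥34,034.30):
Base rate for 41.72 is ¥7.44/unit.
Origin Karica qualifies under the Velistan–Karica agreement and 41.72 is covered: preferential rate Free applies instead.
Duty = ¥34,034.30 × 0% = ¥0.00.
Total = ¥5,554.27 + ¥131,288.17 + ¥0.00 = ¥136,842.44.

¥136,842.44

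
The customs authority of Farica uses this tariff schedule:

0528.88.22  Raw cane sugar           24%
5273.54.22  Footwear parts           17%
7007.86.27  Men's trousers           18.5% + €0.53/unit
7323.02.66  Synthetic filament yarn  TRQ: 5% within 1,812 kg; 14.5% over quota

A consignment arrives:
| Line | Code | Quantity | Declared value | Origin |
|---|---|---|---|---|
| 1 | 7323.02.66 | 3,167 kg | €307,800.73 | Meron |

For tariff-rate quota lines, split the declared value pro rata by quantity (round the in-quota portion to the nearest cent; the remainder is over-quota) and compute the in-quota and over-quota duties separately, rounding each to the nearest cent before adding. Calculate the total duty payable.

€27,900.82

Line 1 (7323.02.66, Meron, 3,167 kg, €307,800.73):
Code 7323.02.66 is under a tariff-rate quota (threshold 1,812 kg). In-quota: 1,812 kg at 5%; over-quota: 1,355 kg at 14.5%.
Pro-rata value split: in-quota = €307,800.73 × 1,812/3,167 = €176,108.28; over-quota = €307,800.73 − €176,108.28 = €131,692.45.
In-quota duty = €176,108.28 × 5% = €8,805.41. Over-quota duty = €131,692.45 × 14.5% = €19,095.41.
Line duty = €8,805.41 + €19,095.41 = €27,900.82.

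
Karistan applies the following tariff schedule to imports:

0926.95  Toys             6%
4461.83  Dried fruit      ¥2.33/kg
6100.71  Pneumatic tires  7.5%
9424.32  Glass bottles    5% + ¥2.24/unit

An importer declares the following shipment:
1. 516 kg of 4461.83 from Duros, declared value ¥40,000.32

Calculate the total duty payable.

Line 1 (4461.83, Duros, 516 kg, ¥40,000.32):
Base rate for 4461.83 is ¥2.33/kg.
Duty = 516 × ¥2.33 = ¥1,202.28.

¥1,202.28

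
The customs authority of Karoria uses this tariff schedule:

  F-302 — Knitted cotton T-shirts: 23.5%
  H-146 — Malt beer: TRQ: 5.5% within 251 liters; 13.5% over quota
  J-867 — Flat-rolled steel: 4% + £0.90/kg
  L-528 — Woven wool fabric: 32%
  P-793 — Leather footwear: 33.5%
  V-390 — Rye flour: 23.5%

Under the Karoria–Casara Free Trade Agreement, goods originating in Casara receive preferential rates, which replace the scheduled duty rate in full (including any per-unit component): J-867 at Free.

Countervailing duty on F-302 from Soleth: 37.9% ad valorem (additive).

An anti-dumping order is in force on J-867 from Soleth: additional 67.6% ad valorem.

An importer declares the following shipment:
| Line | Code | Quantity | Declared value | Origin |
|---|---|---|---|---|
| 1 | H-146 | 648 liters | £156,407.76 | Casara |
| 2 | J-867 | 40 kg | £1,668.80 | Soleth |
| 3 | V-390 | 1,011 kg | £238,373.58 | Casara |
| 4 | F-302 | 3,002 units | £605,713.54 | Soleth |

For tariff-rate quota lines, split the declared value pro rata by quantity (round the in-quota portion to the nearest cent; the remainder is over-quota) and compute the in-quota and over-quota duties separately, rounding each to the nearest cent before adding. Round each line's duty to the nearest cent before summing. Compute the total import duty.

£445,425.10

Line 1 (H-146, Casara, 648 liters, £156,407.76):
Code H-146 is under a tariff-rate quota (threshold 251 liters). In-quota: 251 liters at 5.5%; over-quota: 397 liters at 13.5%.
Pro-rata value split: in-quota = £156,407.76 × 251/648 = £60,583.87; over-quota = £156,407.76 − £60,583.87 = £95,823.89.
In-quota duty = £60,583.87 × 5.5% = £3,332.11. Over-quota duty = £95,823.89 × 13.5% = £12,936.23.
Line duty = £3,332.11 + £12,936.23 = £16,268.34.
Line 2 (J-867, Soleth, 40 kg, £1,668.80):
Base rate for J-867 is 4% + £0.90/kg.
J-867 has an FTA preferential rate, but origin Soleth is not Casara; base rate stands.
Additional duty on J-867 from Soleth: +67.6%. Applied ad valorem rate: 4% + 67.6% = 71.6%.
Duty = £1,668.80 × 71.6% + 40 × £0.90 = £1,230.86.
Line 3 (V-390, Casara, 1,011 kg, £238,373.58):
Base rate for V-390 is 23.5%.
Origin Casara is the FTA partner but V-390 is not on the preference list; base rate stands.
Duty = £238,373.58 × 23.5% = £56,017.79.
Line 4 (F-302, Soleth, 3,002 units, £605,713.54):
Base rate for F-302 is 23.5%.
Additional duty on F-302 from Soleth: +37.9%. Applied ad valorem rate: 23.5% + 37.9% = 61.4%.
Duty = £605,713.54 × 61.4% = £371,908.11.
Total = £16,268.34 + £1,230.86 + £56,017.79 + £371,908.11 = £445,425.10.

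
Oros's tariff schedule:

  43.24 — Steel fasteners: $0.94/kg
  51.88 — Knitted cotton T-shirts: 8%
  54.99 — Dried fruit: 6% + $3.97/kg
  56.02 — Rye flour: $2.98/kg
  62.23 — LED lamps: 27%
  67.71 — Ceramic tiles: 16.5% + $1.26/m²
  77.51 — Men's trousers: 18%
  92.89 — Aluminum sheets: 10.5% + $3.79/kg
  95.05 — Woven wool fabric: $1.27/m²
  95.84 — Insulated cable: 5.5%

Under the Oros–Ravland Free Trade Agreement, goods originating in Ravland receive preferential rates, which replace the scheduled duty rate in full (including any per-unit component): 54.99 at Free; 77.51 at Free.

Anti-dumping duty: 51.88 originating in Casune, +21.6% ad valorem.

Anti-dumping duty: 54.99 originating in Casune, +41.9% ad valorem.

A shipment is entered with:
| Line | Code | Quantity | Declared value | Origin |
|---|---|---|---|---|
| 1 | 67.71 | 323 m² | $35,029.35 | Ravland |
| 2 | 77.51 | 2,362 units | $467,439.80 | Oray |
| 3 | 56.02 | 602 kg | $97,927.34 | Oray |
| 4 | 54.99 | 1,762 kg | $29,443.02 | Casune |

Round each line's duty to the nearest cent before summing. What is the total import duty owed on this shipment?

Line 1 (67.71, Ravland, 323 m², $35,029.35):
Base rate for 67.71 is 16.5% + $1.26/m².
Origin Ravland is the FTA partner but 67.71 is not on the preference list; base rate stands.
Duty = $35,029.35 × 16.5% + 323 × $1.26 = $6,186.82.
Line 2 (77.51, Oray, 2,362 units, $467,439.80):
Base rate for 77.51 is 18%.
77.51 has an FTA preferential rate, but origin Oray is not Ravland; base rate stands.
Duty = $467,439.80 × 18% = $84,139.16.
Line 3 (56.02, Oray, 602 kg, $97,927.34):
Base rate for 56.02 is $2.98/kg.
Duty = 602 × $2.98 = $1,793.96.
Line 4 (54.99, Casune, 1,762 kg, $29,443.02):
Base rate for 54.99 is 6% + $3.97/kg.
54.99 has an FTA preferential rate, but origin Casune is not Ravland; base rate stands.
Additional duty on 54.99 from Casune: +41.9%. Applied ad valorem rate: 6% + 41.9% = 47.9%.
Duty = $29,443.02 × 47.9% + 1,762 × $3.97 = $21,098.35.
Total = $6,186.82 + $84,139.16 + $1,793.96 + $21,098.35 = $113,218.29.

$113,218.29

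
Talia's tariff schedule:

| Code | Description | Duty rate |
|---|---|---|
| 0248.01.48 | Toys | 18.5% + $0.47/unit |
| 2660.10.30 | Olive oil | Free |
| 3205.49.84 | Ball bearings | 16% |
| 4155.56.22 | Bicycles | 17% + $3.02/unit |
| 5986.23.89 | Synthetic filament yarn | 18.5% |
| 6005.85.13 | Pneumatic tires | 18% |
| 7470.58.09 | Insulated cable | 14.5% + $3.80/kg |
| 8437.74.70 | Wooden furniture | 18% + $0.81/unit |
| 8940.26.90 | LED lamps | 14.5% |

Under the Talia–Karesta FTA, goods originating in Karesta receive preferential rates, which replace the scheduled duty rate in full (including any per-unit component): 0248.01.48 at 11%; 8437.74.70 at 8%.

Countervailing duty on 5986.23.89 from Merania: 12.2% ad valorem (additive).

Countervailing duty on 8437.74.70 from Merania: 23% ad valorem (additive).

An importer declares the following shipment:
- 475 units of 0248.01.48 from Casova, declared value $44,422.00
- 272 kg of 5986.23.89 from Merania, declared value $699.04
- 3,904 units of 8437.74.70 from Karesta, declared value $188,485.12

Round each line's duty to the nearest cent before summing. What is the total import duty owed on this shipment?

Line 1 (0248.01.48, Casova, 475 units, $44,422.00):
Base rate for 0248.01.48 is 18.5% + $0.47/unit.
0248.01.48 has an FTA preferential rate, but origin Casova is not Karesta; base rate stands.
Duty = $44,422.00 × 18.5% + 475 × $0.47 = $8,441.32.
Line 2 (5986.23.89, Merania, 272 kg, $699.04):
Base rate for 5986.23.89 is 18.5%.
Additional duty on 5986.23.89 from Merania: +12.2%. Applied ad valorem rate: 18.5% + 12.2% = 30.7%.
Duty = $699.04 × 30.7% = $214.61.
Line 3 (8437.74.70, Karesta, 3,904 units, $188,485.12):
Base rate for 8437.74.70 is 18% + $0.81/unit.
Origin Karesta qualifies under the Talia–Karesta agreement and 8437.74.70 is covered: preferential rate 8% applies instead.
The additional-duty order on 8437.74.70 targets Merania, not Karesta; it does not apply.
Duty = $188,485.12 × 8% = $15,078.81.
Total = $8,441.32 + $214.61 + $15,078.81 = $23,734.74.

$23,734.74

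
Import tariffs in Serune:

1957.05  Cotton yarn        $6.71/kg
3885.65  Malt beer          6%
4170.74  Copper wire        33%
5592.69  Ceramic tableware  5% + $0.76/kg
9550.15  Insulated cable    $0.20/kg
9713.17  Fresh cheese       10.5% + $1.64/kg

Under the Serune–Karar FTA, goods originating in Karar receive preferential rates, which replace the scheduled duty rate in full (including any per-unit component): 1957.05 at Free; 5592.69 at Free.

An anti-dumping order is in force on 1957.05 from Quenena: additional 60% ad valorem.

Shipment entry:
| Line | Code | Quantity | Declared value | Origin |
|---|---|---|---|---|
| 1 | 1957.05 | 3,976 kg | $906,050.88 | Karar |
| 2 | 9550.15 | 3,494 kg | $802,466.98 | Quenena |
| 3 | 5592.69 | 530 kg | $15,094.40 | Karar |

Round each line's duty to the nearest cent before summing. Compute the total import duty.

Line 1 (1957.05, Karar, 3,976 kg, $906,050.88):
Base rate for 1957.05 is $6.71/kg.
Origin Karar qualifies under the Serune–Karar agreement and 1957.05 is covered: preferential rate Free applies instead.
The additional-duty order on 1957.05 targets Quenena, not Karar; it does not apply.
Duty = $906,050.88 × 0% = $0.00.
Line 2 (9550.15, Quenena, 3,494 kg, $802,466.98):
Base rate for 9550.15 is $0.20/kg.
Duty = 3,494 × $0.20 = $698.80.
Line 3 (5592.69, Karar, 530 kg, $15,094.40):
Base rate for 5592.69 is 5% + $0.76/kg.
Origin Karar qualifies under the Serune–Karar agreement and 5592.69 is covered: preferential rate Free applies instead.
Duty = $15,094.40 × 0% = $0.00.
Total = $0.00 + $698.80 + $0.00 = $698.80.

$698.80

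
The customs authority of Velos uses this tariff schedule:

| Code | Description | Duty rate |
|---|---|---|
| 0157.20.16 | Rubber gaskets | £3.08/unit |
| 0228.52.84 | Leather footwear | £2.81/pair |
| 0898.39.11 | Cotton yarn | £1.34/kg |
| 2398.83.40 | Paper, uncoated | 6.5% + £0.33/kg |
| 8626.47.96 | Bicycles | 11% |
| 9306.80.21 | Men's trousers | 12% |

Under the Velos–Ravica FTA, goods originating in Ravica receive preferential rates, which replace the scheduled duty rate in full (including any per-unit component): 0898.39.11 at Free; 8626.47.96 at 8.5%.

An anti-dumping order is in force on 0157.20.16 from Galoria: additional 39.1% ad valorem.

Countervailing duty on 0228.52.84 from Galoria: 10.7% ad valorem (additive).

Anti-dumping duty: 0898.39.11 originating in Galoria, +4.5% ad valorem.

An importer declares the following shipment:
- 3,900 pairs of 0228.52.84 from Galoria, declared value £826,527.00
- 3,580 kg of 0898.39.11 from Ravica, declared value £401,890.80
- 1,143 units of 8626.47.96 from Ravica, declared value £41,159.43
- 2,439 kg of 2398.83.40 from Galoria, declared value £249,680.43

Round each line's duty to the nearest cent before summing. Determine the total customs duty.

£119,930.04

Line 1 (0228.52.84, Galoria, 3,900 pairs, £826,527.00):
Base rate for 0228.52.84 is £2.81/pair.
Additional duty on 0228.52.84 from Galoria: +10.7% ad valorem. Applied ad valorem rate = 10.7%.
Duty = £826,527.00 × 10.7% + 3,900 × £2.81 = £99,397.39.
Line 2 (0898.39.11, Ravica, 3,580 kg, £401,890.80):
Base rate for 0898.39.11 is £1.34/kg.
Origin Ravica qualifies under the Velos–Ravica agreement and 0898.39.11 is covered: preferential rate Free applies instead.
The additional-duty order on 0898.39.11 targets Galoria, not Ravica; it does not apply.
Duty = £401,890.80 × 0% = £0.00.
Line 3 (8626.47.96, Ravica, 1,143 units, £41,159.43):
Base rate for 8626.47.96 is 11%.
Origin Ravica qualifies under the Velos–Ravica agreement and 8626.47.96 is covered: preferential rate 8.5% applies instead.
Duty = £41,159.43 × 8.5% = £3,498.55.
Line 4 (2398.83.40, Galoria, 2,439 kg, £249,680.43):
Base rate for 2398.83.40 is 6.5% + £0.33/kg.
Duty = £249,680.43 × 6.5% + 2,439 × £0.33 = £17,034.10.
Total = £99,397.39 + £0.00 + £3,498.55 + £17,034.10 = £119,930.04.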